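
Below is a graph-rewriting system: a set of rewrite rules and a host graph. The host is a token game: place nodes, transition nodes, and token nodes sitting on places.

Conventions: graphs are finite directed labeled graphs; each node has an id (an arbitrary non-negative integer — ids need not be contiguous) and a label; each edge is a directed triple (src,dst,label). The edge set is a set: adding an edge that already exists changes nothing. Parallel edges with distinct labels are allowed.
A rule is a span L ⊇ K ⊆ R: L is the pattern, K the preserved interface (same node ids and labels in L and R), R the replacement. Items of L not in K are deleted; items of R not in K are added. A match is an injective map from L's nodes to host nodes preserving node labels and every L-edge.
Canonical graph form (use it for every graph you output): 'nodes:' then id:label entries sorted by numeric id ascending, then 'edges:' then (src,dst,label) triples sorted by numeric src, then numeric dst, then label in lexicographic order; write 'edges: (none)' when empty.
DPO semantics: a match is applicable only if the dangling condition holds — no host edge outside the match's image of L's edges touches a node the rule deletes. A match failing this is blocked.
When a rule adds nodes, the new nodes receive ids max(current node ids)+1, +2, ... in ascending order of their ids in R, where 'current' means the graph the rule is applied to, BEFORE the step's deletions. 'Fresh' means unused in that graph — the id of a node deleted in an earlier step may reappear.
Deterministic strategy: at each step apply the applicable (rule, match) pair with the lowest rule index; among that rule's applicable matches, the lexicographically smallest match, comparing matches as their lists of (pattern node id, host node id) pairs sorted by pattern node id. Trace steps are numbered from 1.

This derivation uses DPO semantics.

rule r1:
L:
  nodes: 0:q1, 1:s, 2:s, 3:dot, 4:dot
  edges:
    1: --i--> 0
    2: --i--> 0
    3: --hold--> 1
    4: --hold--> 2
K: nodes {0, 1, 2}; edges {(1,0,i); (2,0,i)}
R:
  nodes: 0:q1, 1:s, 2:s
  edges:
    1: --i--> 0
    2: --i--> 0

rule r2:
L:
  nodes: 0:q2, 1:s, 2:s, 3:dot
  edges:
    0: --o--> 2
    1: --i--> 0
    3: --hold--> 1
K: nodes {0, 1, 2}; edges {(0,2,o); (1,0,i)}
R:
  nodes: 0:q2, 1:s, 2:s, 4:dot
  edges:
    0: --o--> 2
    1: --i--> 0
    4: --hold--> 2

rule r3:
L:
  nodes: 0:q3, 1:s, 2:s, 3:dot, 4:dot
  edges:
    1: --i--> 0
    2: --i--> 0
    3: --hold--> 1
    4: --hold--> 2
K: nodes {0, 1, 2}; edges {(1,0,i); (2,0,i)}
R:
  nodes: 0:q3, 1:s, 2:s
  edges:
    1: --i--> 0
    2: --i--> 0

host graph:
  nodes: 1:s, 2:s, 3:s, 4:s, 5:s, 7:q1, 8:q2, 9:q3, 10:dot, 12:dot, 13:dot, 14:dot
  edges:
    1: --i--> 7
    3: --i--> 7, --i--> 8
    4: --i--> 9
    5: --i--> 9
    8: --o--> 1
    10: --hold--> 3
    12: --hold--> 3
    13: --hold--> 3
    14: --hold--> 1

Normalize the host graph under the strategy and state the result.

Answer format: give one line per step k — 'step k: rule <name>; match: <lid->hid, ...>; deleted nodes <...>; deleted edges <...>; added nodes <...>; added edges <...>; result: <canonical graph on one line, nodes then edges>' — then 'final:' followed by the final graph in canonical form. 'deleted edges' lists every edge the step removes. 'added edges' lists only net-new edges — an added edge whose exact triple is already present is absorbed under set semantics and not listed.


step 1: rule r1; match: 0->7, 1->1, 2->3, 3->14, 4->10; deleted nodes 10, 14; deleted edges (10,3,hold); (14,1,hold); added nodes (none); added edges (none); result: nodes: 1:s, 2:s, 3:s, 4:s, 5:s, 7:q1, 8:q2, 9:q3, 12:dot, 13:dot edges: (1,7,i); (3,7,i); (3,8,i); (4,9,i); (5,9,i); (8,1,o); (12,3,hold); (13,3,hold)
step 2: rule r2; match: 0->8, 1->3, 2->1, 3->12; deleted nodes 12; deleted edges (12,3,hold); added nodes 14; added edges (14,1,hold); result: nodes: 1:s, 2:s, 3:s, 4:s, 5:s, 7:q1, 8:q2, 9:q3, 13:dot, 14:dot edges: (1,7,i); (3,7,i); (3,8,i); (4,9,i); (5,9,i); (8,1,o); (13,3,hold); (14,1,hold)
step 3: rule r1; match: 0->7, 1->1, 2->3, 3->14, 4->13; deleted nodes 13, 14; deleted edges (13,3,hold); (14,1,hold); added nodes (none); added edges (none); result: nodes: 1:s, 2:s, 3:s, 4:s, 5:s, 7:q1, 8:q2, 9:q3 edges: (1,7,i); (3,7,i); (3,8,i); (4,9,i); (5,9,i); (8,1,o)
final:
nodes: 1:s, 2:s, 3:s, 4:s, 5:s, 7:q1, 8:q2, 9:q3
edges: (1,7,i); (3,7,i); (3,8,i); (4,9,i); (5,9,i); (8,1,o)


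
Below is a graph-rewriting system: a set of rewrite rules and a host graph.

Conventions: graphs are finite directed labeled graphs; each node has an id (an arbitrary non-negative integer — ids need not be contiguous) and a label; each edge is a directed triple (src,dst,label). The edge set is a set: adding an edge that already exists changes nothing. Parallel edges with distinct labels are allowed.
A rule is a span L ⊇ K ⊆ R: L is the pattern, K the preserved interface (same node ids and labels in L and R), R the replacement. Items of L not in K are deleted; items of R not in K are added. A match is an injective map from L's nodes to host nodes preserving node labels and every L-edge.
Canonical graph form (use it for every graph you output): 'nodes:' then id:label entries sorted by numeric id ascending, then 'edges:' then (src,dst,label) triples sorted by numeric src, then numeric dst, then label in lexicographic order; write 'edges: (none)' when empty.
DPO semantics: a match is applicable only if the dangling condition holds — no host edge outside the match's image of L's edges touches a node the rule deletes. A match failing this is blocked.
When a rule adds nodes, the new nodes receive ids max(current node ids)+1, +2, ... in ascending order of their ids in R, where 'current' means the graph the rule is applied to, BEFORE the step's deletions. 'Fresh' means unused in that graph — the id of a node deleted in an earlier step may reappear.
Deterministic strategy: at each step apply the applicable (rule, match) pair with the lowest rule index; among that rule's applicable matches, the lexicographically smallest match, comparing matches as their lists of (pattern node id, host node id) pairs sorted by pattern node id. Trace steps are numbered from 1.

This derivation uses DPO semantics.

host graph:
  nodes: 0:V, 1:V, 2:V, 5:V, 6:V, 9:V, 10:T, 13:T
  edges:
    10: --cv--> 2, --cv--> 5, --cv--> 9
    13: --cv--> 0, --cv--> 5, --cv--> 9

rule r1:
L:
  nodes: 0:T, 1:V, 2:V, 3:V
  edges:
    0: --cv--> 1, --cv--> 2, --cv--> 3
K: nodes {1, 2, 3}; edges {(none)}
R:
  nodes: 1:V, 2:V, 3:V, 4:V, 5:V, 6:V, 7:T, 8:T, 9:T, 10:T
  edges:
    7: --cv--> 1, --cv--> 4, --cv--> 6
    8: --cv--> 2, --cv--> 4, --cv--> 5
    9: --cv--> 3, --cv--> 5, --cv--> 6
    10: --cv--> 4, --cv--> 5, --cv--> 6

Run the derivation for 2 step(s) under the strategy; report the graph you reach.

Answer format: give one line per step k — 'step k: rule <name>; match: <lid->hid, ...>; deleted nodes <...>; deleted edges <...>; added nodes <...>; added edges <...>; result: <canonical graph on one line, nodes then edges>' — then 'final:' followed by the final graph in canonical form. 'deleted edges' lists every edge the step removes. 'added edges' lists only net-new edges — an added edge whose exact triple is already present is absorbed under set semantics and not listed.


step 1: rule r1; match: 0->10, 1->2, 2->5, 3->9; deleted nodes 10; deleted edges (10,2,cv); (10,5,cv); (10,9,cv); added nodes 14, 15, 16, 17, 18, 19, 20; added edges (17,2,cv); (17,14,cv); (17,16,cv); (18,5,cv); (18,14,cv); (18,15,cv); (19,9,cv); (19,15,cv); (19,16,cv); (20,14,cv); (20,15,cv); (20,16,cv); result: nodes: 0:V, 1:V, 2:V, 5:V, 6:V, 9:V, 13:T, 14:V, 15:V, 16:V, 17:T, 18:T, 19:T, 20:T edges: (13,0,cv); (13,5,cv); (13,9,cv); (17,2,cv); (17,14,cv); (17,16,cv); (18,5,cv); (18,14,cv); (18,15,cv); (19,9,cv); (19,15,cv); (19,16,cv); (20,14,cv); (20,15,cv); (20,16,cv)
step 2: rule r1; match: 0->13, 1->0, 2->5, 3->9; deleted nodes 13; deleted edges (13,0,cv); (13,5,cv); (13,9,cv); added nodes 21, 22, 23, 24, 25, 26, 27; added edges (24,0,cv); (24,21,cv); (24,23,cv); (25,5,cv); (25,21,cv); (25,22,cv); (26,9,cv); (26,22,cv); (26,23,cv); (27,21,cv); (27,22,cv); (27,23,cv); result: nodes: 0:V, 1:V, 2:V, 5:V, 6:V, 9:V, 14:V, 15:V, 16:V, 17:T, 18:T, 19:T, 20:T, 21:V, 22:V, 23:V, 24:T, 25:T, 26:T, 27:T edges: (17,2,cv); (17,14,cv); (17,16,cv); (18,5,cv); (18,14,cv); (18,15,cv); (19,9,cv); (19,15,cv); (19,16,cv); (20,14,cv); (20,15,cv); (20,16,cv); (24,0,cv); (24,21,cv); (24,23,cv); (25,5,cv); (25,21,cv); (25,22,cv); (26,9,cv); (26,22,cv); (26,23,cv); (27,21,cv); (27,22,cv); (27,23,cv)
final:
nodes: 0:V, 1:V, 2:V, 5:V, 6:V, 9:V, 14:V, 15:V, 16:V, 17:T, 18:T, 19:T, 20:T, 21:V, 22:V, 23:V, 24:T, 25:T, 26:T, 27:T
edges: (17,2,cv); (17,14,cv); (17,16,cv); (18,5,cv); (18,14,cv); (18,15,cv); (19,9,cv); (19,15,cv); (19,16,cv); (20,14,cv); (20,15,cv); (20,16,cv); (24,0,cv); (24,21,cv); (24,23,cv); (25,5,cv); (25,21,cv); (25,22,cv); (26,9,cv); (26,22,cv); (26,23,cv); (27,21,cv); (27,22,cv); (27,23,cv)


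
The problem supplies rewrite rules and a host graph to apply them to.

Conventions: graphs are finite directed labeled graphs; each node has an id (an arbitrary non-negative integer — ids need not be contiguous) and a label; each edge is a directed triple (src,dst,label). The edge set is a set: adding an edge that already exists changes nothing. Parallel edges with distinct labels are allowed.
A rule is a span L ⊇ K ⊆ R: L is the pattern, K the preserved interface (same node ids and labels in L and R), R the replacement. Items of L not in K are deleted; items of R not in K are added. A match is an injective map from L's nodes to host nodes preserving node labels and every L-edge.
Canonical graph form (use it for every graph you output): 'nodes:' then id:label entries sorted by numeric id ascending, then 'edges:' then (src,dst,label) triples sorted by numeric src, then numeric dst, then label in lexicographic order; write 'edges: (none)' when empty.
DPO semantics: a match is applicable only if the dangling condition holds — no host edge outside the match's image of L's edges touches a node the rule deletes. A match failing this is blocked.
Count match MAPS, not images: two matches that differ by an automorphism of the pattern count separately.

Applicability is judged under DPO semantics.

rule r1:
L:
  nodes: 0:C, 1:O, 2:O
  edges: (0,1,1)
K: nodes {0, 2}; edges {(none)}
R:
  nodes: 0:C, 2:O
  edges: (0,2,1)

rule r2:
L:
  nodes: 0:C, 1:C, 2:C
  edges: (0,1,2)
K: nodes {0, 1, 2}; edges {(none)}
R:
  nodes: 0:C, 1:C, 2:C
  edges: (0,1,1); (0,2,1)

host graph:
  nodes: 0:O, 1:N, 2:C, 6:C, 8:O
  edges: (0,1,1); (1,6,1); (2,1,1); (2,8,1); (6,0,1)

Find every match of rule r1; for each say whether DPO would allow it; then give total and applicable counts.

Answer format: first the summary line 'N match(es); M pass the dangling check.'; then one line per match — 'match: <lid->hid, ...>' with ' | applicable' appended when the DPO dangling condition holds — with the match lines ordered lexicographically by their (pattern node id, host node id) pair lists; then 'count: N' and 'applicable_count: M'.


2 match(es); 1 pass the dangling check.
match: 0->2, 1->8, 2->0 | applicable
match: 0->6, 1->0, 2->8
count: 2
applicable_count: 1


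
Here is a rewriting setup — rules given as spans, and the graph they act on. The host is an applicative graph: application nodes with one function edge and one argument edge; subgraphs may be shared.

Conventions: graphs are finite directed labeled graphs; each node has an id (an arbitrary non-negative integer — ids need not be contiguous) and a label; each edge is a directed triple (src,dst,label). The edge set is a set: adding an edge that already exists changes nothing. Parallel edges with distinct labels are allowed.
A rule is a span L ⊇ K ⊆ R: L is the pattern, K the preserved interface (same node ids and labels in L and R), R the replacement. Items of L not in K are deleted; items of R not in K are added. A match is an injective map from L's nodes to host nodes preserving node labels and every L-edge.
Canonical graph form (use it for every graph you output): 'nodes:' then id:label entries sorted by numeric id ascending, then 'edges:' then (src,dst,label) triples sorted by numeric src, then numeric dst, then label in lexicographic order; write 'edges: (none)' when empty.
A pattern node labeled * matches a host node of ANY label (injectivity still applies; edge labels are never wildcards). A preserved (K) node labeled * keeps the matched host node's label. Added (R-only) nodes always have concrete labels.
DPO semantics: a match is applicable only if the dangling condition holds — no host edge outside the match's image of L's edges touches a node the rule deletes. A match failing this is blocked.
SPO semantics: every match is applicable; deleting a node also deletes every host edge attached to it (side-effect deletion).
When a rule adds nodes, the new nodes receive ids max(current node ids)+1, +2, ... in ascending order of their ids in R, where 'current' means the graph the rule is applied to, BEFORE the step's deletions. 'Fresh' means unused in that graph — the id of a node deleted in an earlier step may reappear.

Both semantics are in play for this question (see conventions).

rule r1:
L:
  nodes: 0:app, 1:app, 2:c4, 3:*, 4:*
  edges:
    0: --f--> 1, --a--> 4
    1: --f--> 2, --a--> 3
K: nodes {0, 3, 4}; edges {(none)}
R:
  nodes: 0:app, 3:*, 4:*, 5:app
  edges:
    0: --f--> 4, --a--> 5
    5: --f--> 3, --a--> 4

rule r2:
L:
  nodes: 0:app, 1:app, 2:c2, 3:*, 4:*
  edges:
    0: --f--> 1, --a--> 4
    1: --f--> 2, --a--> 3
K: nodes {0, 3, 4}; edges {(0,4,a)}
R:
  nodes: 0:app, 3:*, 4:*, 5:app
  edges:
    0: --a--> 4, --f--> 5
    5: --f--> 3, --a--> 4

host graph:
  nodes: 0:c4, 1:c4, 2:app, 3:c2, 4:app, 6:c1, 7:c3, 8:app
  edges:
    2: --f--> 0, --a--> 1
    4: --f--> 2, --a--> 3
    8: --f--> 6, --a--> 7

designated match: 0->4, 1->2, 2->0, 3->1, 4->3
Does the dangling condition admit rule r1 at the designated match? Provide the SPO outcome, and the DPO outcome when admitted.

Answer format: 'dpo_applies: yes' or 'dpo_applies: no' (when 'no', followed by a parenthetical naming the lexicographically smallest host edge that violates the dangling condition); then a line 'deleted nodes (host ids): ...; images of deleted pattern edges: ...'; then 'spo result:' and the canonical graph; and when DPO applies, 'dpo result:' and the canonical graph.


dpo_applies: yes
deleted nodes (host ids): 0, 2; images of deleted pattern edges: (2,0,f); (2,1,a); (4,2,f); (4,3,a)
spo result:
nodes: 1:c4, 3:c2, 4:app, 6:c1, 7:c3, 8:app, 9:app
edges: (4,3,f); (4,9,a); (8,6,f); (8,7,a); (9,1,f); (9,3,a)
dpo result:
nodes: 1:c4, 3:c2, 4:app, 6:c1, 7:c3, 8:app, 9:app
edges: (4,3,f); (4,9,a); (8,6,f); (8,7,a); (9,1,f); (9,3,a)


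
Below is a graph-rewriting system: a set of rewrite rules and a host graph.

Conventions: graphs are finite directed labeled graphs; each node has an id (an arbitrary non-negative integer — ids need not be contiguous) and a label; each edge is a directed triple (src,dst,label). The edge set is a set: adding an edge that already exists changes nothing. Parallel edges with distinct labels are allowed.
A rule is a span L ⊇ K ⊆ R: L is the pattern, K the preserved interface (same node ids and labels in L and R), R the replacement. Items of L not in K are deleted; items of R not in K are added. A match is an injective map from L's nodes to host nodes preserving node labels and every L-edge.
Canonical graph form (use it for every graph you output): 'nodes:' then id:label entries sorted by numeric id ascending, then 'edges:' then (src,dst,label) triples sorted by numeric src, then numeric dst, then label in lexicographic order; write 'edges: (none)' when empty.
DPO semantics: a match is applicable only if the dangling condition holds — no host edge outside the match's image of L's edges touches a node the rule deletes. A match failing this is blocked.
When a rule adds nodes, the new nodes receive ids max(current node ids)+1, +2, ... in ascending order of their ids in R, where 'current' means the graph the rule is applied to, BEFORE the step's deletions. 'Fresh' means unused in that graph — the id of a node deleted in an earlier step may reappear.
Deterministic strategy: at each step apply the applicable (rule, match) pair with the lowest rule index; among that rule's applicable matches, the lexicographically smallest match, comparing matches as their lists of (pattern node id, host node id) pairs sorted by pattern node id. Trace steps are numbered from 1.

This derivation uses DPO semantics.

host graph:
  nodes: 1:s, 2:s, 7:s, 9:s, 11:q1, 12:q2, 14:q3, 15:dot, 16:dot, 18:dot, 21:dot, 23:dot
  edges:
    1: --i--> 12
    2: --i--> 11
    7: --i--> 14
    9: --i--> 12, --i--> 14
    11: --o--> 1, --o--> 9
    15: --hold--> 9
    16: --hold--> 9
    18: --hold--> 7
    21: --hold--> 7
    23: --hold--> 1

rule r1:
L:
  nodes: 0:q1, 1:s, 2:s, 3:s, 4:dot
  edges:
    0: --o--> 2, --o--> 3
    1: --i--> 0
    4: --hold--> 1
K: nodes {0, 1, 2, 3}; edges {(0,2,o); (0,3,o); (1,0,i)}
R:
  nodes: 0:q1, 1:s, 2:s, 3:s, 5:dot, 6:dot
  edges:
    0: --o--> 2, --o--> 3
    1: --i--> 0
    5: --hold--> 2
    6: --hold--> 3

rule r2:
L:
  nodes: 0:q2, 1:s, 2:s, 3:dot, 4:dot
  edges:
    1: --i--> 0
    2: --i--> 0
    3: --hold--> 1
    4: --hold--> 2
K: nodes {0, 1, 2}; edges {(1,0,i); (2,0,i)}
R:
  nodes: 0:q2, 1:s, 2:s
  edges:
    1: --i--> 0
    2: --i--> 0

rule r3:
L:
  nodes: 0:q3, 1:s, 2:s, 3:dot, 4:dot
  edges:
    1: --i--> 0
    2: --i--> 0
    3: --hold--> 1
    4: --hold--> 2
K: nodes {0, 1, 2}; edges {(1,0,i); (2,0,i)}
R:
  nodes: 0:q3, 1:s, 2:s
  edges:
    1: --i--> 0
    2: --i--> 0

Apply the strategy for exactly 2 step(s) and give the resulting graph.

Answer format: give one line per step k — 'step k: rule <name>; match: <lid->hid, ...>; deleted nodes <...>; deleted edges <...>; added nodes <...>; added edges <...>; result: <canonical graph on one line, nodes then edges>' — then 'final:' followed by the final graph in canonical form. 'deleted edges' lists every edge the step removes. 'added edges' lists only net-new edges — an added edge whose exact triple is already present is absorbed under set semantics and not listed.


step 1: rule r2; match: 0->12, 1->1, 2->9, 3->23, 4->15; deleted nodes 15, 23; deleted edges (15,9,hold); (23,1,hold); added nodes (none); added edges (none); result: nodes: 1:s, 2:s, 7:s, 9:s, 11:q1, 12:q2, 14:q3, 16:dot, 18:dot, 21:dot edges: (1,12,i); (2,11,i); (7,14,i); (9,12,i); (9,14,i); (11,1,o); (11,9,o); (16,9,hold); (18,7,hold); (21,7,hold)
step 2: rule r3; match: 0->14, 1->7, 2->9, 3->18, 4->16; deleted nodes 16, 18; deleted edges (16,9,hold); (18,7,hold); added nodes (none); added edges (none); result: nodes: 1:s, 2:s, 7:s, 9:s, 11:q1, 12:q2, 14:q3, 21:dot edges: (1,12,i); (2,11,i); (7,14,i); (9,12,i); (9,14,i); (11,1,o); (11,9,o); (21,7,hold)
final:
nodes: 1:s, 2:s, 7:s, 9:s, 11:q1, 12:q2, 14:q3, 21:dot
edges: (1,12,i); (2,11,i); (7,14,i); (9,12,i); (9,14,i); (11,1,o); (11,9,o); (21,7,hold)


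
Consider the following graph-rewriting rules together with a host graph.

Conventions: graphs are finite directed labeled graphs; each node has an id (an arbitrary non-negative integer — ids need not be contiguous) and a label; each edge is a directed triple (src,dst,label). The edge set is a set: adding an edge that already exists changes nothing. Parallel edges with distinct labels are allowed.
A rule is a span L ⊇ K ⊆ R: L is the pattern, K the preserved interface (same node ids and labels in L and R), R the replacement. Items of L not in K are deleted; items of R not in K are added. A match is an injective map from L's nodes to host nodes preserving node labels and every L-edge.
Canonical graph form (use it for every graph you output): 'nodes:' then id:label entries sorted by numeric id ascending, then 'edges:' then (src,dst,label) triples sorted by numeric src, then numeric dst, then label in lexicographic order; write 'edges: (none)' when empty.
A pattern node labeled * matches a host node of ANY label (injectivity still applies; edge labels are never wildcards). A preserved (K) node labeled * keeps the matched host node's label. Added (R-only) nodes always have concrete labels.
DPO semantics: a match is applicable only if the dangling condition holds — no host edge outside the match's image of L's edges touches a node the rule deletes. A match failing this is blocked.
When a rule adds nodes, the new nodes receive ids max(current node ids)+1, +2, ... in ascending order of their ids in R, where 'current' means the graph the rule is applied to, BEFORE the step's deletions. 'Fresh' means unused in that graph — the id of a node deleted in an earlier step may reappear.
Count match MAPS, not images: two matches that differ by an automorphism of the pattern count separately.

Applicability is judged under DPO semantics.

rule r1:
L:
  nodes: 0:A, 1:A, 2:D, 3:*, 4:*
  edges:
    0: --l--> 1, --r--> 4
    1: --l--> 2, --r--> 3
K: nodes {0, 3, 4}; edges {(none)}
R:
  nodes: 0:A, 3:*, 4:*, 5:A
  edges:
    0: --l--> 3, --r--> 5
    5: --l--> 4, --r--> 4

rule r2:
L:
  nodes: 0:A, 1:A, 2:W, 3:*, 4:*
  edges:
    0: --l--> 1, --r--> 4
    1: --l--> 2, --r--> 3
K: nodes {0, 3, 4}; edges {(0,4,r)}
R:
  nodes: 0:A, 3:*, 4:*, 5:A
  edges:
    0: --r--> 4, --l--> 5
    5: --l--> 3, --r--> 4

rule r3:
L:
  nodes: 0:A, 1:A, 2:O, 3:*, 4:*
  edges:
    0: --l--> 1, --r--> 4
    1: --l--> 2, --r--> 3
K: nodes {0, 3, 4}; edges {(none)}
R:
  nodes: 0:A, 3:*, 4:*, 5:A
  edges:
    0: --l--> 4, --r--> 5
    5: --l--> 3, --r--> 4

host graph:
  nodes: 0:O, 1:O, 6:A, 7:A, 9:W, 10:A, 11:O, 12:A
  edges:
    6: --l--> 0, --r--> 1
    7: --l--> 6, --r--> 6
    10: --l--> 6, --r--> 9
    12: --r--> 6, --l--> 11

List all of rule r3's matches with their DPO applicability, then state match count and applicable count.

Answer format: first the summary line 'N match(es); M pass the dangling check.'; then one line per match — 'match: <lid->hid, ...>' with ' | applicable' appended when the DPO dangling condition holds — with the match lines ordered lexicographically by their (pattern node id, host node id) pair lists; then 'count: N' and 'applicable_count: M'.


1 match(es); 0 pass the dangling check.
match: 0->10, 1->6, 2->0, 3->1, 4->9
count: 1
applicable_count: 0


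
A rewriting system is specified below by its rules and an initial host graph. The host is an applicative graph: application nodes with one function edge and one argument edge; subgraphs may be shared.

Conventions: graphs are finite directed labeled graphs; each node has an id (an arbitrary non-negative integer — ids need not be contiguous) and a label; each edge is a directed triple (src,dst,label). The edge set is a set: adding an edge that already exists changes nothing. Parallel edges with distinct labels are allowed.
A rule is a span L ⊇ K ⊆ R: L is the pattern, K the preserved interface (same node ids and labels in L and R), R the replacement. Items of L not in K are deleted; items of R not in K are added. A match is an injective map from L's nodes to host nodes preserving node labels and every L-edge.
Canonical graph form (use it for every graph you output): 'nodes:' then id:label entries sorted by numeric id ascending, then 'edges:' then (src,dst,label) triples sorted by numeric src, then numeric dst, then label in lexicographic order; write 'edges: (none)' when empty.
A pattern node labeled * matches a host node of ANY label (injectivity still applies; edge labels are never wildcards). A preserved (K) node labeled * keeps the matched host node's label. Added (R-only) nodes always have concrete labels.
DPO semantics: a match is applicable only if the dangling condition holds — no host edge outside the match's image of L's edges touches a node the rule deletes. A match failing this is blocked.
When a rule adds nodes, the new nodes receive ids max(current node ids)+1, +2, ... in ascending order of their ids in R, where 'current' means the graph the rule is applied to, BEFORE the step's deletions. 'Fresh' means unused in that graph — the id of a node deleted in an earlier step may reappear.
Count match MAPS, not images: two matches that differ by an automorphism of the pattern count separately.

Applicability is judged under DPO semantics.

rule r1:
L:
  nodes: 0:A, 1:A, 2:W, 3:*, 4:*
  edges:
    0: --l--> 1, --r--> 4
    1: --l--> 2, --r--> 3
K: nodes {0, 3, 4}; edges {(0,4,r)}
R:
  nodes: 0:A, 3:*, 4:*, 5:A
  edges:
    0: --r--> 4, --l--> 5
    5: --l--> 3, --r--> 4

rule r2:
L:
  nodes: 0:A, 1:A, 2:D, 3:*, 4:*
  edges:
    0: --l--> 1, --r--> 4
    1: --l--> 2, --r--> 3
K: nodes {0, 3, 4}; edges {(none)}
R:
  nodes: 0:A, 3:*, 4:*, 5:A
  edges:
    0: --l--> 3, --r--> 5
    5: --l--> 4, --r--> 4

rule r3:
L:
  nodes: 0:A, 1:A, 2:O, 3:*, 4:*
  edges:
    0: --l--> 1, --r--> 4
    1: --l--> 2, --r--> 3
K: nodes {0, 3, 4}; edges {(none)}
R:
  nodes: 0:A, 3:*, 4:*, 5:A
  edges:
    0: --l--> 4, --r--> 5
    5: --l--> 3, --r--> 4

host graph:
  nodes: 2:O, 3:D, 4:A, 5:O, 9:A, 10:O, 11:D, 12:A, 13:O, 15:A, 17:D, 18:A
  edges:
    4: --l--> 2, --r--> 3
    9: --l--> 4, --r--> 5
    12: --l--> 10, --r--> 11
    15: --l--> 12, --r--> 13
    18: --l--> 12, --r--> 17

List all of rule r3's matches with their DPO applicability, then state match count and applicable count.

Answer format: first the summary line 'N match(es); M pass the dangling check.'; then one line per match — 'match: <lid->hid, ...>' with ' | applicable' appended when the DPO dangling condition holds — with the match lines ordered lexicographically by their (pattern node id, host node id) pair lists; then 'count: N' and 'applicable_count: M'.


3 match(es); 1 pass the dangling check.
match: 0->9, 1->4, 2->2, 3->3, 4->5 | applicable
match: 0->15, 1->12, 2->10, 3->11, 4->13
match: 0->18, 1->12, 2->10, 3->11, 4->17
count: 3
applicable_count: 1


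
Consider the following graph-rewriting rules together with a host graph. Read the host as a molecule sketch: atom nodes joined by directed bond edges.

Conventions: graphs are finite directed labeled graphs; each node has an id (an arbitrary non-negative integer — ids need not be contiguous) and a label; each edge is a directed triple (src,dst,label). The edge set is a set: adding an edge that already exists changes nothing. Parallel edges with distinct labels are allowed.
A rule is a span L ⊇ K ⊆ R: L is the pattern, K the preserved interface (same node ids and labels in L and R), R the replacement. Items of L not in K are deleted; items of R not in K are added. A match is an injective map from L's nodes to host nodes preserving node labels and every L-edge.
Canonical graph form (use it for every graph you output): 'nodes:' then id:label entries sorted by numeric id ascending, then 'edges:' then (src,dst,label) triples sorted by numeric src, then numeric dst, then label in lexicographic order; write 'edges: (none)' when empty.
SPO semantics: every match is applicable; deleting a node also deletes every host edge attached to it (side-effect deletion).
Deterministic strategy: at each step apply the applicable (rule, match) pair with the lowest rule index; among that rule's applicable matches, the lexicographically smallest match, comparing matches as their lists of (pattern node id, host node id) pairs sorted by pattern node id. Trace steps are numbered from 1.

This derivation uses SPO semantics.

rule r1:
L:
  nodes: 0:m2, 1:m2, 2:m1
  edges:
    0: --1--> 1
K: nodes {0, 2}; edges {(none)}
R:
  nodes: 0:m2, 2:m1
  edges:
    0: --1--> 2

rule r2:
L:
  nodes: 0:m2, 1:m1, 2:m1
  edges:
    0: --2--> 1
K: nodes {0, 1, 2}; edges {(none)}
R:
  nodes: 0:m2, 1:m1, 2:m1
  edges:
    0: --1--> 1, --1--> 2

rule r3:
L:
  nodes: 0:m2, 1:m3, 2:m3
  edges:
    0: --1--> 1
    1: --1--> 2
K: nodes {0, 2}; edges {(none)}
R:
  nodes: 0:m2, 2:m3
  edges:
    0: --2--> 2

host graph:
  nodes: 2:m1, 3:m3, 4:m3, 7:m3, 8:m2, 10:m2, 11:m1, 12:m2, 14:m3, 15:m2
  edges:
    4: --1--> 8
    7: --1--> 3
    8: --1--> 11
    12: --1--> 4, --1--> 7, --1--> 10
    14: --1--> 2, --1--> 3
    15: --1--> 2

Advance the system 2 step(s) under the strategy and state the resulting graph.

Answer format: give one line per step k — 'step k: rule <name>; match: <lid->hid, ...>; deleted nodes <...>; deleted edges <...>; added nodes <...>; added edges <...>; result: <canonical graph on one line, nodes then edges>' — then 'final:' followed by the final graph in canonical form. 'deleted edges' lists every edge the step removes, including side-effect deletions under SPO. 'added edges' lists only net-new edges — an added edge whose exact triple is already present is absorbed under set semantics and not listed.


step 1: rule r1; match: 0->12, 1->10, 2->2; deleted nodes 10; deleted edges (12,10,1); added nodes (none); added edges (12,2,1); result: nodes: 2:m1, 3:m3, 4:m3, 7:m3, 8:m2, 11:m1, 12:m2, 14:m3, 15:m2 edges: (4,8,1); (7,3,1); (8,11,1); (12,2,1); (12,4,1); (12,7,1); (14,2,1); (14,3,1); (15,2,1)
step 2: rule r3; match: 0->12, 1->7, 2->3; deleted nodes 7; deleted edges (7,3,1); (12,7,1); added nodes (none); added edges (12,3,2); result: nodes: 2:m1, 3:m3, 4:m3, 8:m2, 11:m1, 12:m2, 14:m3, 15:m2 edges: (4,8,1); (8,11,1); (12,2,1); (12,3,2); (12,4,1); (14,2,1); (14,3,1); (15,2,1)
final:
nodes: 2:m1, 3:m3, 4:m3, 8:m2, 11:m1, 12:m2, 14:m3, 15:m2
edges: (4,8,1); (8,11,1); (12,2,1); (12,3,2); (12,4,1); (14,2,1); (14,3,1); (15,2,1)


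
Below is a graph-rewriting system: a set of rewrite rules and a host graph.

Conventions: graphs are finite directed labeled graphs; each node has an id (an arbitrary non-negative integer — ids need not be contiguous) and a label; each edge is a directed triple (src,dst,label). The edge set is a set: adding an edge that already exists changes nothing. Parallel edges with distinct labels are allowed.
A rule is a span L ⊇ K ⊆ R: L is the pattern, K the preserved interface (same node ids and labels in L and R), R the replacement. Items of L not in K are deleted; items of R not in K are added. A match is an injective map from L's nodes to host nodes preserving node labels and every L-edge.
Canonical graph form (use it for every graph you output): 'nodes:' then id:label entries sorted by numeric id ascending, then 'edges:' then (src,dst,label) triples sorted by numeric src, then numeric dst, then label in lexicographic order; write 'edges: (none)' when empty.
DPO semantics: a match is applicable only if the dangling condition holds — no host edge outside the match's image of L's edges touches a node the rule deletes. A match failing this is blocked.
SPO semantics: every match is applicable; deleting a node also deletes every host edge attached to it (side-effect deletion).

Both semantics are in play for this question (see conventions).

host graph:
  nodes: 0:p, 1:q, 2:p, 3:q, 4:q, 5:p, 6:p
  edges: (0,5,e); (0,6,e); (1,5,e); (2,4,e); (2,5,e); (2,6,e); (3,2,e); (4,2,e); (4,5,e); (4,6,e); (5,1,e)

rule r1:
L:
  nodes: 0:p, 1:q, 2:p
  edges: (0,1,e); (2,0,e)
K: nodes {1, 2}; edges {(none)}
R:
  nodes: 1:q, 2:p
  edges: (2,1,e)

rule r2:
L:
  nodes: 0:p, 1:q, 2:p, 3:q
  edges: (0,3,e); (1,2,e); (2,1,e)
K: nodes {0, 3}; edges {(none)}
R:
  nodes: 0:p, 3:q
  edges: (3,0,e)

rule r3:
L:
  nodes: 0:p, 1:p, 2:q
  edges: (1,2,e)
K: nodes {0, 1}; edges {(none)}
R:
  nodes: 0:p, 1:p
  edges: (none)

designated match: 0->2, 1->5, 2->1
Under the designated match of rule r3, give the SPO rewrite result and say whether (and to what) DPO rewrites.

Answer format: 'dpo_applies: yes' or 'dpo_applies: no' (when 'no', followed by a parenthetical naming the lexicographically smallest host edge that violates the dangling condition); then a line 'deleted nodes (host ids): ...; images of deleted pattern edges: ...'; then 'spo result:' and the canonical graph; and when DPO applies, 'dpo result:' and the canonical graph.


dpo_applies: no
(the rule deletes node 1, which keeps host edge (1,5,e) outside the match image — the dangling condition fails, DPO blocks; SPO proceeds and side-deletes such edges)
deleted nodes (host ids): 1; images of deleted pattern edges: (5,1,e)
spo result:
nodes: 0:p, 2:p, 3:q, 4:q, 5:p, 6:p
edges: (0,5,e); (0,6,e); (2,4,e); (2,5,e); (2,6,e); (3,2,e); (4,2,e); (4,5,e); (4,6,e)


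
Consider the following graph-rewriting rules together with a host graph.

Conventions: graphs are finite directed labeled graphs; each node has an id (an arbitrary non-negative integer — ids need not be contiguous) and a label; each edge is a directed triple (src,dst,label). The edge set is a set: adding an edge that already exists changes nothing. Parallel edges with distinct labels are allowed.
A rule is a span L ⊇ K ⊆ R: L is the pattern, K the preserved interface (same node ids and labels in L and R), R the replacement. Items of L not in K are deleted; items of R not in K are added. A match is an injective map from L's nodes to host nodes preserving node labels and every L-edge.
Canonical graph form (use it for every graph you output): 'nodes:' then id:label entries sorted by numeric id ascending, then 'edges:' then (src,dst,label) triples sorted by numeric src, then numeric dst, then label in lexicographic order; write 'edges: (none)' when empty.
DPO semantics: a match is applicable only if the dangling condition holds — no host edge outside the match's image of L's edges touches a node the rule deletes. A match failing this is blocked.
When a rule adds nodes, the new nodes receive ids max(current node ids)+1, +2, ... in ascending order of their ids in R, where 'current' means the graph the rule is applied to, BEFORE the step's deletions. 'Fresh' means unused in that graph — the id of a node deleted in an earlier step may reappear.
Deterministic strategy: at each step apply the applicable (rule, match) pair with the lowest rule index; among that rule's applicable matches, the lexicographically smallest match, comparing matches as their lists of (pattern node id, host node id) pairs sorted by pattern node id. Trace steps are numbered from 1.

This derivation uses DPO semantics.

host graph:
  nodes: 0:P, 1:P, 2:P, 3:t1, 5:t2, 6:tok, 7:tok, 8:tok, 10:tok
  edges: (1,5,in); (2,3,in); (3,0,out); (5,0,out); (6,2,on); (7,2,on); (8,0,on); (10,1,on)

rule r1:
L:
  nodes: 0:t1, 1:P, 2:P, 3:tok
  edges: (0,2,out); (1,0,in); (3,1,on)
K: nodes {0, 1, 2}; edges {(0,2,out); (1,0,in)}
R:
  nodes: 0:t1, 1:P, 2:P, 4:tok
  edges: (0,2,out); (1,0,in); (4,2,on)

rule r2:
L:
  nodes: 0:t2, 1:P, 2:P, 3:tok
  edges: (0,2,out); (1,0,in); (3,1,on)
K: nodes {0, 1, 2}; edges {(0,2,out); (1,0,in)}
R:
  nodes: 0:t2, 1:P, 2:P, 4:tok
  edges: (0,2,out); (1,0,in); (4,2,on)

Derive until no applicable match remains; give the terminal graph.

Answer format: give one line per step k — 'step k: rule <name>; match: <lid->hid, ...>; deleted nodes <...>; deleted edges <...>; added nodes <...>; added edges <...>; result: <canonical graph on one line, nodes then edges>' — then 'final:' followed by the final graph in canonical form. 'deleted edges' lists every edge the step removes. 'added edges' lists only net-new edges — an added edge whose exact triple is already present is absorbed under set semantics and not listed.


step 1: rule r1; match: 0->3, 1->2, 2->0, 3->6; deleted nodes 6; deleted edges (6,2,on); added nodes 11; added edges (11,0,on); result: nodes: 0:P, 1:P, 2:P, 3:t1, 5:t2, 7:tok, 8:tok, 10:tok, 11:tok edges: (1,5,in); (2,3,in); (3,0,out); (5,0,out); (7,2,on); (8,0,on); (10,1,on); (11,0,on)
step 2: rule r1; match: 0->3, 1->2, 2->0, 3->7; deleted nodes 7; deleted edges (7,2,on); added nodes 12; added edges (12,0,on); result: nodes: 0:P, 1:P, 2:P, 3:t1, 5:t2, 8:tok, 10:tok, 11:tok, 12:tok edges: (1,5,in); (2,3,in); (3,0,out); (5,0,out); (8,0,on); (10,1,on); (11,0,on); (12,0,on)
step 3: rule r2; match: 0->5, 1->1, 2->0, 3->10; deleted nodes 10; deleted edges (10,1,on); added nodes 13; added edges (13,0,on); result: nodes: 0:P, 1:P, 2:P, 3:t1, 5:t2, 8:tok, 11:tok, 12:tok, 13:tok edges: (1,5,in); (2,3,in); (3,0,out); (5,0,out); (8,0,on); (11,0,on); (12,0,on); (13,0,on)
final:
nodes: 0:P, 1:P, 2:P, 3:t1, 5:t2, 8:tok, 11:tok, 12:tok, 13:tok
edges: (1,5,in); (2,3,in); (3,0,out); (5,0,out); (8,0,on); (11,0,on); (12,0,on); (13,0,on)


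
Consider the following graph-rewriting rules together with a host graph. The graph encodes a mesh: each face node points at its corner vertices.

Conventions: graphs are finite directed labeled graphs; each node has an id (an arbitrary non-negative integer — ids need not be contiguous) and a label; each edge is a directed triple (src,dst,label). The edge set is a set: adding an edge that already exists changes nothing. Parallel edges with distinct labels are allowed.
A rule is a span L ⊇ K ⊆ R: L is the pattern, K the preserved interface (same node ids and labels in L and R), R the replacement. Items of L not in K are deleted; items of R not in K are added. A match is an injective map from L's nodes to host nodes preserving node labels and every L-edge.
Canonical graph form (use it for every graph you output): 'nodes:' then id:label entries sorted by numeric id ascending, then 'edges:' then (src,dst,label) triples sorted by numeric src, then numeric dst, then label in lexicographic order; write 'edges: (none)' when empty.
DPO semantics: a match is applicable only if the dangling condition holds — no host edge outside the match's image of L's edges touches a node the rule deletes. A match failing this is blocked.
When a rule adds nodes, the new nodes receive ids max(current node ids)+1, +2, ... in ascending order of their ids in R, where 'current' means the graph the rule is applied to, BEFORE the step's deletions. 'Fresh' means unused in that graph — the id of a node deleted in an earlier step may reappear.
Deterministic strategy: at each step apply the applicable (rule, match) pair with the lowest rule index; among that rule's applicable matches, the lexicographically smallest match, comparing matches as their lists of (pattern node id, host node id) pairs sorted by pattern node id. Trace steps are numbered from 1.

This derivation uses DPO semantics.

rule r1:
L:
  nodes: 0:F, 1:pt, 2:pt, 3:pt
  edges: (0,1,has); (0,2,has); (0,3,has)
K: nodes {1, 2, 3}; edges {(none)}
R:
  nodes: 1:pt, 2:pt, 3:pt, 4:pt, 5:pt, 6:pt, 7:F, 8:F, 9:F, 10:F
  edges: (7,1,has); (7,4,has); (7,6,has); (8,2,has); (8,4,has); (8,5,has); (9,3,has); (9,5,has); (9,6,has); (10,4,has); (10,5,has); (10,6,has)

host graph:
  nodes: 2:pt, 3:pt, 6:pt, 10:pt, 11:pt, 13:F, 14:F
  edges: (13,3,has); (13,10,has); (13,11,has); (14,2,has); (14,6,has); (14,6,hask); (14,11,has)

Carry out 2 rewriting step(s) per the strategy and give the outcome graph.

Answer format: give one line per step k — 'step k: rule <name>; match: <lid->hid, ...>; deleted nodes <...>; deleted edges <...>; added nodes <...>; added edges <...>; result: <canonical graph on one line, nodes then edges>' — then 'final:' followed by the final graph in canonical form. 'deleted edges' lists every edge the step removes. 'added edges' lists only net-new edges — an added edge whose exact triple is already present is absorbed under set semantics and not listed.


step 1: rule r1; match: 0->13, 1->3, 2->10, 3->11; deleted nodes 13; deleted edges (13,3,has); (13,10,has); (13,11,has); added nodes 15, 16, 17, 18, 19, 20, 21; added edges (18,3,has); (18,15,has); (18,17,has); (19,10,has); (19,15,has); (19,16,has); (20,11,has); (20,16,has); (20,17,has); (21,15,has); (21,16,has); (21,17,has); result: nodes: 2:pt, 3:pt, 6:pt, 10:pt, 11:pt, 14:F, 15:pt, 16:pt, 17:pt, 18:F, 19:F, 20:F, 21:F edges: (14,2,has); (14,6,has); (14,6,hask); (14,11,has); (18,3,has); (18,15,has); (18,17,has); (19,10,has); (19,15,has); (19,16,has); (20,11,has); (20,16,has); (20,17,has); (21,15,has); (21,16,has); (21,17,has)
step 2: rule r1; match: 0->18, 1->3, 2->15, 3->17; deleted nodes 18; deleted edges (18,3,has); (18,15,has); (18,17,has); added nodes 22, 23, 24, 25, 26, 27, 28; added edges (25,3,has); (25,22,has); (25,24,has); (26,15,has); (26,22,has); (26,23,has); (27,17,has); (27,23,has); (27,24,has); (28,22,has); (28,23,has); (28,24,has); result: nodes: 2:pt, 3:pt, 6:pt, 10:pt, 11:pt, 14:F, 15:pt, 16:pt, 17:pt, 19:F, 20:F, 21:F, 22:pt, 23:pt, 24:pt, 25:F, 26:F, 27:F, 28:F edges: (14,2,has); (14,6,has); (14,6,hask); (14,11,has); (19,10,has); (19,15,has); (19,16,has); (20,11,has); (20,16,has); (20,17,has); (21,15,has); (21,16,has); (21,17,has); (25,3,has); (25,22,has); (25,24,has); (26,15,has); (26,22,has); (26,23,has); (27,17,has); (27,23,has); (27,24,has); (28,22,has); (28,23,has); (28,24,has)
final:
nodes: 2:pt, 3:pt, 6:pt, 10:pt, 11:pt, 14:F, 15:pt, 16:pt, 17:pt, 19:F, 20:F, 21:F, 22:pt, 23:pt, 24:pt, 25:F, 26:F, 27:F, 28:F
edges: (14,2,has); (14,6,has); (14,6,hask); (14,11,has); (19,10,has); (19,15,has); (19,16,has); (20,11,has); (20,16,has); (20,17,has); (21,15,has); (21,16,has); (21,17,has); (25,3,has); (25,22,has); (25,24,has); (26,15,has); (26,22,has); (26,23,has); (27,17,has); (27,23,has); (27,24,has); (28,22,has); (28,23,has); (28,24,has)
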